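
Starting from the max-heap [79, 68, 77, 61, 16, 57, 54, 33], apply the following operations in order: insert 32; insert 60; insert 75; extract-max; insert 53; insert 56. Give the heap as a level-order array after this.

insert 32:
  append 32 at index 8 → [79, 68, 77, 61, 16, 57, 54, 33, 32] (no swap needed)
insert 60:
  append 60 at index 9 → [79, 68, 77, 61, 16, 57, 54, 33, 32, 60]
  60 > parent 16 at index 4, swap → [79, 68, 77, 61, 60, 57, 54, 33, 32, 16]
insert 75:
  append 75 at index 10 → [79, 68, 77, 61, 60, 57, 54, 33, 32, 16, 75]
  75 > parent 60 at index 4, swap → [79, 68, 77, 61, 75, 57, 54, 33, 32, 16, 60]
  75 > parent 68 at index 1, swap → [79, 75, 77, 61, 68, 57, 54, 33, 32, 16, 60]
extract-max → returns 79:
  remove root 79; move last element 60 to root → [60, 75, 77, 61, 68, 57, 54, 33, 32, 16]
  60 vs larger child 77 at index 2, swap → [77, 75, 60, 61, 68, 57, 54, 33, 32, 16]
insert 53:
  append 53 at index 10 → [77, 75, 60, 61, 68, 57, 54, 33, 32, 16, 53] (no swap needed)
insert 56:
  append 56 at index 11 → [77, 75, 60, 61, 68, 57, 54, 33, 32, 16, 53, 56] (no swap needed)

[77, 75, 60, 61, 68, 57, 54, 33, 32, 16, 53, 56]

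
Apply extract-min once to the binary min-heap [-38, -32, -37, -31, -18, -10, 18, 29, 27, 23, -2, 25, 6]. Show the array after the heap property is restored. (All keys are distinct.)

[-37, -32, -10, -31, -18, 6, 18, 29, 27, 23, -2, 25]

remove root -38; move last element 6 to root → [6, -32, -37, -31, -18, -10, 18, 29, 27, 23, -2, 25]
6 vs smaller child -37 at index 2, swap → [-37, -32, 6, -31, -18, -10, 18, 29, 27, 23, -2, 25]
6 vs smaller child -10 at index 5, swap → [-37, -32, -10, -31, -18, 6, 18, 29, 27, 23, -2, 25]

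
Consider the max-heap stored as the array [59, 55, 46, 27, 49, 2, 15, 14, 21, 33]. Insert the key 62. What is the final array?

append 62 at index 10 → [59, 55, 46, 27, 49, 2, 15, 14, 21, 33, 62]
62 > parent 49 at index 4, swap → [59, 55, 46, 27, 62, 2, 15, 14, 21, 33, 49]
62 > parent 55 at index 1, swap → [59, 62, 46, 27, 55, 2, 15, 14, 21, 33, 49]
62 > parent 59 at index 0, swap → [62, 59, 46, 27, 55, 2, 15, 14, 21, 33, 49]

[62, 59, 46, 27, 55, 2, 15, 14, 21, 33, 49]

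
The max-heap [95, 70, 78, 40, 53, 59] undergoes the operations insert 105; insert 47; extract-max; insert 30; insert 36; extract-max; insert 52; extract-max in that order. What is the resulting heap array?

[70, 53, 59, 52, 47, 36, 40, 30]

insert 105:
  append 105 at index 6 → [95, 70, 78, 40, 53, 59, 105]
  105 > parent 78 at index 2, swap → [95, 70, 105, 40, 53, 59, 78]
  105 > parent 95 at index 0, swap → [105, 70, 95, 40, 53, 59, 78]
insert 47:
  append 47 at index 7 → [105, 70, 95, 40, 53, 59, 78, 47]
  47 > parent 40 at index 3, swap → [105, 70, 95, 47, 53, 59, 78, 40]
extract-max → returns 105:
  remove root 105; move last element 40 to root → [40, 70, 95, 47, 53, 59, 78]
  40 vs larger child 95 at index 2, swap → [95, 70, 40, 47, 53, 59, 78]
  40 vs larger child 78 at index 6, swap → [95, 70, 78, 47, 53, 59, 40]
insert 30:
  append 30 at index 7 → [95, 70, 78, 47, 53, 59, 40, 30] (no swap needed)
insert 36:
  append 36 at index 8 → [95, 70, 78, 47, 53, 59, 40, 30, 36] (no swap needed)
extract-max → returns 95:
  remove root 95; move last element 36 to root → [36, 70, 78, 47, 53, 59, 40, 30]
  36 vs larger child 78 at index 2, swap → [78, 70, 36, 47, 53, 59, 40, 30]
  36 vs larger child 59 at index 5, swap → [78, 70, 59, 47, 53, 36, 40, 30]
insert 52:
  append 52 at index 8 → [78, 70, 59, 47, 53, 36, 40, 30, 52]
  52 > parent 47 at index 3, swap → [78, 70, 59, 52, 53, 36, 40, 30, 47]
extract-max → returns 78:
  remove root 78; move last element 47 to root → [47, 70, 59, 52, 53, 36, 40, 30]
  47 vs larger child 70 at index 1, swap → [70, 47, 59, 52, 53, 36, 40, 30]
  47 vs larger child 53 at index 4, swap → [70, 53, 59, 52, 47, 36, 40, 30]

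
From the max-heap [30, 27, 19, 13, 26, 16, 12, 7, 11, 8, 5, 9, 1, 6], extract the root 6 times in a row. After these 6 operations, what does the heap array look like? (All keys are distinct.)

extract-max #1 returns 30:
  remove root 30; move last element 6 to root → [6, 27, 19, 13, 26, 16, 12, 7, 11, 8, 5, 9, 1]
  6 vs larger child 27 at index 1, swap → [27, 6, 19, 13, 26, 16, 12, 7, 11, 8, 5, 9, 1]
  6 vs larger child 26 at index 4, swap → [27, 26, 19, 13, 6, 16, 12, 7, 11, 8, 5, 9, 1]
  6 vs larger child 8 at index 9, swap → [27, 26, 19, 13, 8, 16, 12, 7, 11, 6, 5, 9, 1]
extract-max #2 returns 27:
  remove root 27; move last element 1 to root → [1, 26, 19, 13, 8, 16, 12, 7, 11, 6, 5, 9]
  1 vs larger child 26 at index 1, swap → [26, 1, 19, 13, 8, 16, 12, 7, 11, 6, 5, 9]
  1 vs larger child 13 at index 3, swap → [26, 13, 19, 1, 8, 16, 12, 7, 11, 6, 5, 9]
  1 vs larger child 11 at index 8, swap → [26, 13, 19, 11, 8, 16, 12, 7, 1, 6, 5, 9]
extract-max #3 returns 26:
  remove root 26; move last element 9 to root → [9, 13, 19, 11, 8, 16, 12, 7, 1, 6, 5]
  9 vs larger child 19 at index 2, swap → [19, 13, 9, 11, 8, 16, 12, 7, 1, 6, 5]
  9 vs larger child 16 at index 5, swap → [19, 13, 16, 11, 8, 9, 12, 7, 1, 6, 5]
extract-max #4 returns 19:
  remove root 19; move last element 5 to root → [5, 13, 16, 11, 8, 9, 12, 7, 1, 6]
  5 vs larger child 16 at index 2, swap → [16, 13, 5, 11, 8, 9, 12, 7, 1, 6]
  5 vs larger child 12 at index 6, swap → [16, 13, 12, 11, 8, 9, 5, 7, 1, 6]
extract-max #5 returns 16:
  remove root 16; move last element 6 to root → [6, 13, 12, 11, 8, 9, 5, 7, 1]
  6 vs larger child 13 at index 1, swap → [13, 6, 12, 11, 8, 9, 5, 7, 1]
  6 vs larger child 11 at index 3, swap → [13, 11, 12, 6, 8, 9, 5, 7, 1]
  6 vs larger child 7 at index 7, swap → [13, 11, 12, 7, 8, 9, 5, 6, 1]
extract-max #6 returns 13:
  remove root 13; move last element 1 to root → [1, 11, 12, 7, 8, 9, 5, 6]
  1 vs larger child 12 at index 2, swap → [12, 11, 1, 7, 8, 9, 5, 6]
  1 vs larger child 9 at index 5, swap → [12, 11, 9, 7, 8, 1, 5, 6]

[12, 11, 9, 7, 8, 1, 5, 6]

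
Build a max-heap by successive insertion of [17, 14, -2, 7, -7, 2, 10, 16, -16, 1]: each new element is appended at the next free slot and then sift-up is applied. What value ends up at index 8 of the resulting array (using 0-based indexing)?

Insert 17:
  append 17 at index 0 → [17] (no swap needed)
Insert 14:
  append 14 at index 1 → [17, 14] (no swap needed)
Insert -2:
  append -2 at index 2 → [17, 14, -2] (no swap needed)
Insert 7:
  append 7 at index 3 → [17, 14, -2, 7] (no swap needed)
Insert -7:
  append -7 at index 4 → [17, 14, -2, 7, -7] (no swap needed)
Insert 2:
  append 2 at index 5 → [17, 14, -2, 7, -7, 2]
  2 > parent -2 at index 2, swap → [17, 14, 2, 7, -7, -2]
Insert 10:
  append 10 at index 6 → [17, 14, 2, 7, -7, -2, 10]
  10 > parent 2 at index 2, swap → [17, 14, 10, 7, -7, -2, 2]
Insert 16:
  append 16 at index 7 → [17, 14, 10, 7, -7, -2, 2, 16]
  16 > parent 7 at index 3, swap → [17, 14, 10, 16, -7, -2, 2, 7]
  16 > parent 14 at index 1, swap → [17, 16, 10, 14, -7, -2, 2, 7]
Insert -16:
  append -16 at index 8 → [17, 16, 10, 14, -7, -2, 2, 7, -16] (no swap needed)
Insert 1:
  append 1 at index 9 → [17, 16, 10, 14, -7, -2, 2, 7, -16, 1]
  1 > parent -7 at index 4, swap → [17, 16, 10, 14, 1, -2, 2, 7, -16, -7]
resulting array: [17, 16, 10, 14, 1, -2, 2, 7, -16, -7]

-16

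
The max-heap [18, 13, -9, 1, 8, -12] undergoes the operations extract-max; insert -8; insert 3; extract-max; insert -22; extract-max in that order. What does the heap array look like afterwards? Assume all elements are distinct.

extract-max → returns 18:
  remove root 18; move last element -12 to root → [-12, 13, -9, 1, 8]
  -12 vs larger child 13 at index 1, swap → [13, -12, -9, 1, 8]
  -12 vs larger child 8 at index 4, swap → [13, 8, -9, 1, -12]
insert -8:
  append -8 at index 5 → [13, 8, -9, 1, -12, -8]
  -8 > parent -9 at index 2, swap → [13, 8, -8, 1, -12, -9]
insert 3:
  append 3 at index 6 → [13, 8, -8, 1, -12, -9, 3]
  3 > parent -8 at index 2, swap → [13, 8, 3, 1, -12, -9, -8]
extract-max → returns 13:
  remove root 13; move last element -8 to root → [-8, 8, 3, 1, -12, -9]
  -8 vs larger child 8 at index 1, swap → [8, -8, 3, 1, -12, -9]
  -8 vs larger child 1 at index 3, swap → [8, 1, 3, -8, -12, -9]
insert -22:
  append -22 at index 6 → [8, 1, 3, -8, -12, -9, -22] (no swap needed)
extract-max → returns 8:
  remove root 8; move last element -22 to root → [-22, 1, 3, -8, -12, -9]
  -22 vs larger child 3 at index 2, swap → [3, 1, -22, -8, -12, -9]
  -22 vs only child -9 at index 5, swap → [3, 1, -9, -8, -12, -22]

[3, 1, -9, -8, -12, -22]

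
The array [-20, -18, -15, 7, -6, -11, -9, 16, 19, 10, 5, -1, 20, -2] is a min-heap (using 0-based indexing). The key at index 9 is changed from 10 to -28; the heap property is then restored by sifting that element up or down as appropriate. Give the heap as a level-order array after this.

[-28, -20, -15, 7, -18, -11, -9, 16, 19, -6, 5, -1, 20, -2]

set index 9 from 10 to -28 → [-20, -18, -15, 7, -6, -11, -9, 16, 19, -28, 5, -1, 20, -2]
-28 < parent -6 at index 4, swap → [-20, -18, -15, 7, -28, -11, -9, 16, 19, -6, 5, -1, 20, -2]
-28 < parent -18 at index 1, swap → [-20, -28, -15, 7, -18, -11, -9, 16, 19, -6, 5, -1, 20, -2]
-28 < parent -20 at index 0, swap → [-28, -20, -15, 7, -18, -11, -9, 16, 19, -6, 5, -1, 20, -2]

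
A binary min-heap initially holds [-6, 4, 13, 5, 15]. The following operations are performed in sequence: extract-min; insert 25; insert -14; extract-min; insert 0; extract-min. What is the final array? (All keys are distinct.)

[4, 5, 13, 15, 25]

extract-min → returns -6:
  remove root -6; move last element 15 to root → [15, 4, 13, 5]
  15 vs smaller child 4 at index 1, swap → [4, 15, 13, 5]
  15 vs only child 5 at index 3, swap → [4, 5, 13, 15]
insert 25:
  append 25 at index 4 → [4, 5, 13, 15, 25] (no swap needed)
insert -14:
  append -14 at index 5 → [4, 5, 13, 15, 25, -14]
  -14 < parent 13 at index 2, swap → [4, 5, -14, 15, 25, 13]
  -14 < parent 4 at index 0, swap → [-14, 5, 4, 15, 25, 13]
extract-min → returns -14:
  remove root -14; move last element 13 to root → [13, 5, 4, 15, 25]
  13 vs smaller child 4 at index 2, swap → [4, 5, 13, 15, 25]
insert 0:
  append 0 at index 5 → [4, 5, 13, 15, 25, 0]
  0 < parent 13 at index 2, swap → [4, 5, 0, 15, 25, 13]
  0 < parent 4 at index 0, swap → [0, 5, 4, 15, 25, 13]
extract-min → returns 0:
  remove root 0; move last element 13 to root → [13, 5, 4, 15, 25]
  13 vs smaller child 4 at index 2, swap → [4, 5, 13, 15, 25]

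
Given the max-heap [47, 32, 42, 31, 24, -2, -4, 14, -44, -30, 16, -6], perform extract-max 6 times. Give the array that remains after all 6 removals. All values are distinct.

extract-max #1 returns 47:
  remove root 47; move last element -6 to root → [-6, 32, 42, 31, 24, -2, -4, 14, -44, -30, 16]
  -6 vs larger child 42 at index 2, swap → [42, 32, -6, 31, 24, -2, -4, 14, -44, -30, 16]
  -6 vs larger child -2 at index 5, swap → [42, 32, -2, 31, 24, -6, -4, 14, -44, -30, 16]
extract-max #2 returns 42:
  remove root 42; move last element 16 to root → [16, 32, -2, 31, 24, -6, -4, 14, -44, -30]
  16 vs larger child 32 at index 1, swap → [32, 16, -2, 31, 24, -6, -4, 14, -44, -30]
  16 vs larger child 31 at index 3, swap → [32, 31, -2, 16, 24, -6, -4, 14, -44, -30]
extract-max #3 returns 32:
  remove root 32; move last element -30 to root → [-30, 31, -2, 16, 24, -6, -4, 14, -44]
  -30 vs larger child 31 at index 1, swap → [31, -30, -2, 16, 24, -6, -4, 14, -44]
  -30 vs larger child 24 at index 4, swap → [31, 24, -2, 16, -30, -6, -4, 14, -44]
extract-max #4 returns 31:
  remove root 31; move last element -44 to root → [-44, 24, -2, 16, -30, -6, -4, 14]
  -44 vs larger child 24 at index 1, swap → [24, -44, -2, 16, -30, -6, -4, 14]
  -44 vs larger child 16 at index 3, swap → [24, 16, -2, -44, -30, -6, -4, 14]
  -44 vs only child 14 at index 7, swap → [24, 16, -2, 14, -30, -6, -4, -44]
extract-max #5 returns 24:
  remove root 24; move last element -44 to root → [-44, 16, -2, 14, -30, -6, -4]
  -44 vs larger child 16 at index 1, swap → [16, -44, -2, 14, -30, -6, -4]
  -44 vs larger child 14 at index 3, swap → [16, 14, -2, -44, -30, -6, -4]
extract-max #6 returns 16:
  remove root 16; move last element -4 to root → [-4, 14, -2, -44, -30, -6]
  -4 vs larger child 14 at index 1, swap → [14, -4, -2, -44, -30, -6]

[14, -4, -2, -44, -30, -6]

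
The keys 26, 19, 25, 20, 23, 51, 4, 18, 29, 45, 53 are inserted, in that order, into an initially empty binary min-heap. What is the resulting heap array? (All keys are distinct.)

[4, 18, 19, 20, 23, 51, 25, 26, 29, 45, 53]

Insert 26:
  append 26 at index 0 → [26] (no swap needed)
Insert 19:
  append 19 at index 1 → [26, 19]
  19 < parent 26 at index 0, swap → [19, 26]
Insert 25:
  append 25 at index 2 → [19, 26, 25] (no swap needed)
Insert 20:
  append 20 at index 3 → [19, 26, 25, 20]
  20 < parent 26 at index 1, swap → [19, 20, 25, 26]
Insert 23:
  append 23 at index 4 → [19, 20, 25, 26, 23] (no swap needed)
Insert 51:
  append 51 at index 5 → [19, 20, 25, 26, 23, 51] (no swap needed)
Insert 4:
  append 4 at index 6 → [19, 20, 25, 26, 23, 51, 4]
  4 < parent 25 at index 2, swap → [19, 20, 4, 26, 23, 51, 25]
  4 < parent 19 at index 0, swap → [4, 20, 19, 26, 23, 51, 25]
Insert 18:
  append 18 at index 7 → [4, 20, 19, 26, 23, 51, 25, 18]
  18 < parent 26 at index 3, swap → [4, 20, 19, 18, 23, 51, 25, 26]
  18 < parent 20 at index 1, swap → [4, 18, 19, 20, 23, 51, 25, 26]
Insert 29:
  append 29 at index 8 → [4, 18, 19, 20, 23, 51, 25, 26, 29] (no swap needed)
Insert 45:
  append 45 at index 9 → [4, 18, 19, 20, 23, 51, 25, 26, 29, 45] (no swap needed)
Insert 53:
  append 53 at index 10 → [4, 18, 19, 20, 23, 51, 25, 26, 29, 45, 53] (no swap needed)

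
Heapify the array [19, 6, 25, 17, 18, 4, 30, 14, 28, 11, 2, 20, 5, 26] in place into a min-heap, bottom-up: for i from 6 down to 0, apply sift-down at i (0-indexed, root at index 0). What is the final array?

sift down from index 6:
  30 vs only child 26 at index 13, swap → [19, 6, 25, 17, 18, 4, 26, 14, 28, 11, 2, 20, 5, 30]
sift down from index 5: already satisfies heap property
sift down from index 4:
  18 vs smaller child 2 at index 10, swap → [19, 6, 25, 17, 2, 4, 26, 14, 28, 11, 18, 20, 5, 30]
sift down from index 3:
  17 vs smaller child 14 at index 7, swap → [19, 6, 25, 14, 2, 4, 26, 17, 28, 11, 18, 20, 5, 30]
sift down from index 2:
  25 vs smaller child 4 at index 5, swap → [19, 6, 4, 14, 2, 25, 26, 17, 28, 11, 18, 20, 5, 30]
  25 vs smaller child 5 at index 12, swap → [19, 6, 4, 14, 2, 5, 26, 17, 28, 11, 18, 20, 25, 30]
sift down from index 1:
  6 vs smaller child 2 at index 4, swap → [19, 2, 4, 14, 6, 5, 26, 17, 28, 11, 18, 20, 25, 30]
sift down from index 0:
  19 vs smaller child 2 at index 1, swap → [2, 19, 4, 14, 6, 5, 26, 17, 28, 11, 18, 20, 25, 30]
  19 vs smaller child 6 at index 4, swap → [2, 6, 4, 14, 19, 5, 26, 17, 28, 11, 18, 20, 25, 30]
  19 vs smaller child 11 at index 9, swap → [2, 6, 4, 14, 11, 5, 26, 17, 28, 19, 18, 20, 25, 30]

[2, 6, 4, 14, 11, 5, 26, 17, 28, 19, 18, 20, 25, 30]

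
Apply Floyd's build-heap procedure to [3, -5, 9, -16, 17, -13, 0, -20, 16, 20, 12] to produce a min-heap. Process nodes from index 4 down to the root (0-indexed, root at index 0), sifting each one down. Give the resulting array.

[-20, -16, -13, -5, 12, 9, 0, 3, 16, 20, 17]

sift down from index 4:
  17 vs smaller child 12 at index 10, swap → [3, -5, 9, -16, 12, -13, 0, -20, 16, 20, 17]
sift down from index 3:
  -16 vs smaller child -20 at index 7, swap → [3, -5, 9, -20, 12, -13, 0, -16, 16, 20, 17]
sift down from index 2:
  9 vs smaller child -13 at index 5, swap → [3, -5, -13, -20, 12, 9, 0, -16, 16, 20, 17]
sift down from index 1:
  -5 vs smaller child -20 at index 3, swap → [3, -20, -13, -5, 12, 9, 0, -16, 16, 20, 17]
  -5 vs smaller child -16 at index 7, swap → [3, -20, -13, -16, 12, 9, 0, -5, 16, 20, 17]
sift down from index 0:
  3 vs smaller child -20 at index 1, swap → [-20, 3, -13, -16, 12, 9, 0, -5, 16, 20, 17]
  3 vs smaller child -16 at index 3, swap → [-20, -16, -13, 3, 12, 9, 0, -5, 16, 20, 17]
  3 vs smaller child -5 at index 7, swap → [-20, -16, -13, -5, 12, 9, 0, 3, 16, 20, 17]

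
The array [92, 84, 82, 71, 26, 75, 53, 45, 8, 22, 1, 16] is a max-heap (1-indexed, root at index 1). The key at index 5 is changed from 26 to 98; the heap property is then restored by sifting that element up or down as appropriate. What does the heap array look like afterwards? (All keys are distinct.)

[98, 92, 82, 71, 84, 75, 53, 45, 8, 22, 1, 16]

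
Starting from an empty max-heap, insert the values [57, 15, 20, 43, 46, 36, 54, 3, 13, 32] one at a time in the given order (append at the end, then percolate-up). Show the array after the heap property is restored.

[57, 46, 54, 15, 43, 20, 36, 3, 13, 32]

Insert 57:
  append 57 at index 0 → [57] (no swap needed)
Insert 15:
  append 15 at index 1 → [57, 15] (no swap needed)
Insert 20:
  append 20 at index 2 → [57, 15, 20] (no swap needed)
Insert 43:
  append 43 at index 3 → [57, 15, 20, 43]
  43 > parent 15 at index 1, swap → [57, 43, 20, 15]
Insert 46:
  append 46 at index 4 → [57, 43, 20, 15, 46]
  46 > parent 43 at index 1, swap → [57, 46, 20, 15, 43]
Insert 36:
  append 36 at index 5 → [57, 46, 20, 15, 43, 36]
  36 > parent 20 at index 2, swap → [57, 46, 36, 15, 43, 20]
Insert 54:
  append 54 at index 6 → [57, 46, 36, 15, 43, 20, 54]
  54 > parent 36 at index 2, swap → [57, 46, 54, 15, 43, 20, 36]
Insert 3:
  append 3 at index 7 → [57, 46, 54, 15, 43, 20, 36, 3] (no swap needed)
Insert 13:
  append 13 at index 8 → [57, 46, 54, 15, 43, 20, 36, 3, 13] (no swap needed)
Insert 32:
  append 32 at index 9 → [57, 46, 54, 15, 43, 20, 36, 3, 13, 32] (no swap needed)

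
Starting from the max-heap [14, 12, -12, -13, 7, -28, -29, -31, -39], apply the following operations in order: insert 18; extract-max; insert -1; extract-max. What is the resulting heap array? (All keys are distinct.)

[12, 7, -12, -13, -1, -28, -29, -31, -39]

insert 18:
  append 18 at index 9 → [14, 12, -12, -13, 7, -28, -29, -31, -39, 18]
  18 > parent 7 at index 4, swap → [14, 12, -12, -13, 18, -28, -29, -31, -39, 7]
  18 > parent 12 at index 1, swap → [14, 18, -12, -13, 12, -28, -29, -31, -39, 7]
  18 > parent 14 at index 0, swap → [18, 14, -12, -13, 12, -28, -29, -31, -39, 7]
extract-max → returns 18:
  remove root 18; move last element 7 to root → [7, 14, -12, -13, 12, -28, -29, -31, -39]
  7 vs larger child 14 at index 1, swap → [14, 7, -12, -13, 12, -28, -29, -31, -39]
  7 vs larger child 12 at index 4, swap → [14, 12, -12, -13, 7, -28, -29, -31, -39]
insert -1:
  append -1 at index 9 → [14, 12, -12, -13, 7, -28, -29, -31, -39, -1] (no swap needed)
extract-max → returns 14:
  remove root 14; move last element -1 to root → [-1, 12, -12, -13, 7, -28, -29, -31, -39]
  -1 vs larger child 12 at index 1, swap → [12, -1, -12, -13, 7, -28, -29, -31, -39]
  -1 vs larger child 7 at index 4, swap → [12, 7, -12, -13, -1, -28, -29, -31, -39]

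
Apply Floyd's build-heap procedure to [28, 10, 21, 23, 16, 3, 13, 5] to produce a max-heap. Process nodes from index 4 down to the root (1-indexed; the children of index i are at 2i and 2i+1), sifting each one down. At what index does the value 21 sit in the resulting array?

sift down from index 4: already satisfies heap property
sift down from index 3: already satisfies heap property
sift down from index 2:
  10 vs larger child 23 at index 4, swap → [28, 23, 21, 10, 16, 3, 13, 5]
sift down from index 1: already satisfies heap property
resulting array: [28, 23, 21, 10, 16, 3, 13, 5]

3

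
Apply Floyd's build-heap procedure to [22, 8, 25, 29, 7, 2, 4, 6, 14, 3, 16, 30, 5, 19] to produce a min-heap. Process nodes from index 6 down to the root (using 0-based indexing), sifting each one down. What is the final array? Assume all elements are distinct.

[2, 3, 4, 6, 7, 5, 19, 29, 14, 8, 16, 30, 25, 22]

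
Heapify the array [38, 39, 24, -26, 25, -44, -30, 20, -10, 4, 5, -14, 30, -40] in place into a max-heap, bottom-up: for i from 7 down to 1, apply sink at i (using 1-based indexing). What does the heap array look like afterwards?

sift down from index 7: already satisfies heap property
sift down from index 6:
  -44 vs larger child 30 at index 13, swap → [38, 39, 24, -26, 25, 30, -30, 20, -10, 4, 5, -14, -44, -40]
sift down from index 5: already satisfies heap property
sift down from index 4:
  -26 vs larger child 20 at index 8, swap → [38, 39, 24, 20, 25, 30, -30, -26, -10, 4, 5, -14, -44, -40]
sift down from index 3:
  24 vs larger child 30 at index 6, swap → [38, 39, 30, 20, 25, 24, -30, -26, -10, 4, 5, -14, -44, -40]
sift down from index 2: already satisfies heap property
sift down from index 1:
  38 vs larger child 39 at index 2, swap → [39, 38, 30, 20, 25, 24, -30, -26, -10, 4, 5, -14, -44, -40]

[39, 38, 30, 20, 25, 24, -30, -26, -10, 4, 5, -14, -44, -40]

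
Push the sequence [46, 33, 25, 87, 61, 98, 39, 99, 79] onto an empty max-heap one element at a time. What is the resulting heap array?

[99, 98, 87, 79, 46, 25, 39, 33, 61]

Insert 46:
  append 46 at index 0 → [46] (no swap needed)
Insert 33:
  append 33 at index 1 → [46, 33] (no swap needed)
Insert 25:
  append 25 at index 2 → [46, 33, 25] (no swap needed)
Insert 87:
  append 87 at index 3 → [46, 33, 25, 87]
  87 > parent 33 at index 1, swap → [46, 87, 25, 33]
  87 > parent 46 at index 0, swap → [87, 46, 25, 33]
Insert 61:
  append 61 at index 4 → [87, 46, 25, 33, 61]
  61 > parent 46 at index 1, swap → [87, 61, 25, 33, 46]
Insert 98:
  append 98 at index 5 → [87, 61, 25, 33, 46, 98]
  98 > parent 25 at index 2, swap → [87, 61, 98, 33, 46, 25]
  98 > parent 87 at index 0, swap → [98, 61, 87, 33, 46, 25]
Insert 39:
  append 39 at index 6 → [98, 61, 87, 33, 46, 25, 39] (no swap needed)
Insert 99:
  append 99 at index 7 → [98, 61, 87, 33, 46, 25, 39, 99]
  99 > parent 33 at index 3, swap → [98, 61, 87, 99, 46, 25, 39, 33]
  99 > parent 61 at index 1, swap → [98, 99, 87, 61, 46, 25, 39, 33]
  99 > parent 98 at index 0, swap → [99, 98, 87, 61, 46, 25, 39, 33]
Insert 79:
  append 79 at index 8 → [99, 98, 87, 61, 46, 25, 39, 33, 79]
  79 > parent 61 at index 3, swap → [99, 98, 87, 79, 46, 25, 39, 33, 61]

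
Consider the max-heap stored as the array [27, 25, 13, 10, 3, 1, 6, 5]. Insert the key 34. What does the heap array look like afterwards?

[34, 27, 13, 25, 3, 1, 6, 5, 10]

append 34 at index 8 → [27, 25, 13, 10, 3, 1, 6, 5, 34]
34 > parent 10 at index 3, swap → [27, 25, 13, 34, 3, 1, 6, 5, 10]
34 > parent 25 at index 1, swap → [27, 34, 13, 25, 3, 1, 6, 5, 10]
34 > parent 27 at index 0, swap → [34, 27, 13, 25, 3, 1, 6, 5, 10]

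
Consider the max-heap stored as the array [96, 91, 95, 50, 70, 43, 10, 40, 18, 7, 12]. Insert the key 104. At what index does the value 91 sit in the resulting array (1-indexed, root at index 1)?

2

append 104 at index 12 → [96, 91, 95, 50, 70, 43, 10, 40, 18, 7, 12, 104]
104 > parent 43 at index 6, swap → [96, 91, 95, 50, 70, 104, 10, 40, 18, 7, 12, 43]
104 > parent 95 at index 3, swap → [96, 91, 104, 50, 70, 95, 10, 40, 18, 7, 12, 43]
104 > parent 96 at index 1, swap → [104, 91, 96, 50, 70, 95, 10, 40, 18, 7, 12, 43]
resulting array: [104, 91, 96, 50, 70, 95, 10, 40, 18, 7, 12, 43]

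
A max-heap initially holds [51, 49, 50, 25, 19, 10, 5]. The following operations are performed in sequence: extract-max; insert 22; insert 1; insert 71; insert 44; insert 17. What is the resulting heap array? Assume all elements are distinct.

[71, 50, 22, 49, 44, 5, 10, 1, 25, 19, 17]

extract-max → returns 51:
  remove root 51; move last element 5 to root → [5, 49, 50, 25, 19, 10]
  5 vs larger child 50 at index 2, swap → [50, 49, 5, 25, 19, 10]
  5 vs only child 10 at index 5, swap → [50, 49, 10, 25, 19, 5]
insert 22:
  append 22 at index 6 → [50, 49, 10, 25, 19, 5, 22]
  22 > parent 10 at index 2, swap → [50, 49, 22, 25, 19, 5, 10]
insert 1:
  append 1 at index 7 → [50, 49, 22, 25, 19, 5, 10, 1] (no swap needed)
insert 71:
  append 71 at index 8 → [50, 49, 22, 25, 19, 5, 10, 1, 71]
  71 > parent 25 at index 3, swap → [50, 49, 22, 71, 19, 5, 10, 1, 25]
  71 > parent 49 at index 1, swap → [50, 71, 22, 49, 19, 5, 10, 1, 25]
  71 > parent 50 at index 0, swap → [71, 50, 22, 49, 19, 5, 10, 1, 25]
insert 44:
  append 44 at index 9 → [71, 50, 22, 49, 19, 5, 10, 1, 25, 44]
  44 > parent 19 at index 4, swap → [71, 50, 22, 49, 44, 5, 10, 1, 25, 19]
insert 17:
  append 17 at index 10 → [71, 50, 22, 49, 44, 5, 10, 1, 25, 19, 17] (no swap needed)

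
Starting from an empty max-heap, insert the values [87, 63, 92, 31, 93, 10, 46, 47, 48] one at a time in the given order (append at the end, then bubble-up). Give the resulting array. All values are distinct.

[93, 92, 87, 48, 63, 10, 46, 31, 47]

Insert 87:
  append 87 at index 0 → [87] (no swap needed)
Insert 63:
  append 63 at index 1 → [87, 63] (no swap needed)
Insert 92:
  append 92 at index 2 → [87, 63, 92]
  92 > parent 87 at index 0, swap → [92, 63, 87]
Insert 31:
  append 31 at index 3 → [92, 63, 87, 31] (no swap needed)
Insert 93:
  append 93 at index 4 → [92, 63, 87, 31, 93]
  93 > parent 63 at index 1, swap → [92, 93, 87, 31, 63]
  93 > parent 92 at index 0, swap → [93, 92, 87, 31, 63]
Insert 10:
  append 10 at index 5 → [93, 92, 87, 31, 63, 10] (no swap needed)
Insert 46:
  append 46 at index 6 → [93, 92, 87, 31, 63, 10, 46] (no swap needed)
Insert 47:
  append 47 at index 7 → [93, 92, 87, 31, 63, 10, 46, 47]
  47 > parent 31 at index 3, swap → [93, 92, 87, 47, 63, 10, 46, 31]
Insert 48:
  append 48 at index 8 → [93, 92, 87, 47, 63, 10, 46, 31, 48]
  48 > parent 47 at index 3, swap → [93, 92, 87, 48, 63, 10, 46, 31, 47]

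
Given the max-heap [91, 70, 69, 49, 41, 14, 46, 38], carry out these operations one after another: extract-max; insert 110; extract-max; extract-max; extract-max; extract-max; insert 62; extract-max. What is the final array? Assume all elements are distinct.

[46, 41, 14, 38]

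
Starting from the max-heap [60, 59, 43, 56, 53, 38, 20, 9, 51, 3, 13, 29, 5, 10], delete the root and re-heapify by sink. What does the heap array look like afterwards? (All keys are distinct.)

[59, 56, 43, 51, 53, 38, 20, 9, 10, 3, 13, 29, 5]

remove root 60; move last element 10 to root → [10, 59, 43, 56, 53, 38, 20, 9, 51, 3, 13, 29, 5]
10 vs larger child 59 at index 1, swap → [59, 10, 43, 56, 53, 38, 20, 9, 51, 3, 13, 29, 5]
10 vs larger child 56 at index 3, swap → [59, 56, 43, 10, 53, 38, 20, 9, 51, 3, 13, 29, 5]
10 vs larger child 51 at index 8, swap → [59, 56, 43, 51, 53, 38, 20, 9, 10, 3, 13, 29, 5]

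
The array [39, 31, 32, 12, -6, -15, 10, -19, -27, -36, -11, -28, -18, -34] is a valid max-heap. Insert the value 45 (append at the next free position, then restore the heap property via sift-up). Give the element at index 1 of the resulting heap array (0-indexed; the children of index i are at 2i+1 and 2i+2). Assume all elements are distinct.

31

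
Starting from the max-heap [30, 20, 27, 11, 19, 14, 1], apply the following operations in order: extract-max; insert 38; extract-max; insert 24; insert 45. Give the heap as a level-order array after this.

extract-max → returns 30:
  remove root 30; move last element 1 to root → [1, 20, 27, 11, 19, 14]
  1 vs larger child 27 at index 2, swap → [27, 20, 1, 11, 19, 14]
  1 vs only child 14 at index 5, swap → [27, 20, 14, 11, 19, 1]
insert 38:
  append 38 at index 6 → [27, 20, 14, 11, 19, 1, 38]
  38 > parent 14 at index 2, swap → [27, 20, 38, 11, 19, 1, 14]
  38 > parent 27 at index 0, swap → [38, 20, 27, 11, 19, 1, 14]
extract-max → returns 38:
  remove root 38; move last element 14 to root → [14, 20, 27, 11, 19, 1]
  14 vs larger child 27 at index 2, swap → [27, 20, 14, 11, 19, 1]
insert 24:
  append 24 at index 6 → [27, 20, 14, 11, 19, 1, 24]
  24 > parent 14 at index 2, swap → [27, 20, 24, 11, 19, 1, 14]
insert 45:
  append 45 at index 7 → [27, 20, 24, 11, 19, 1, 14, 45]
  45 > parent 11 at index 3, swap → [27, 20, 24, 45, 19, 1, 14, 11]
  45 > parent 20 at index 1, swap → [27, 45, 24, 20, 19, 1, 14, 11]
  45 > parent 27 at index 0, swap → [45, 27, 24, 20, 19, 1, 14, 11]

[45, 27, 24, 20, 19, 1, 14, 11]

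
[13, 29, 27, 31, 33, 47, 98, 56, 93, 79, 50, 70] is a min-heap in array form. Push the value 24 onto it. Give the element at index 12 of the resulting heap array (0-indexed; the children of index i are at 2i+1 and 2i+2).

47

append 24 at index 12 → [13, 29, 27, 31, 33, 47, 98, 56, 93, 79, 50, 70, 24]
24 < parent 47 at index 5, swap → [13, 29, 27, 31, 33, 24, 98, 56, 93, 79, 50, 70, 47]
24 < parent 27 at index 2, swap → [13, 29, 24, 31, 33, 27, 98, 56, 93, 79, 50, 70, 47]
resulting array: [13, 29, 24, 31, 33, 27, 98, 56, 93, 79, 50, 70, 47]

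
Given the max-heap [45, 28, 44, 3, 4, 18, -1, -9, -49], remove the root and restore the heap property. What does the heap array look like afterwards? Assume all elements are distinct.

[44, 28, 18, 3, 4, -49, -1, -9]

remove root 45; move last element -49 to root → [-49, 28, 44, 3, 4, 18, -1, -9]
-49 vs larger child 44 at index 2, swap → [44, 28, -49, 3, 4, 18, -1, -9]
-49 vs larger child 18 at index 5, swap → [44, 28, 18, 3, 4, -49, -1, -9]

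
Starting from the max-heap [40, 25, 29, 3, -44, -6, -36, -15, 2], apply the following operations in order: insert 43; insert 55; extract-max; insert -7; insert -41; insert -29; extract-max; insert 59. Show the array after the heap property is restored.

insert 43:
  append 43 at index 9 → [40, 25, 29, 3, -44, -6, -36, -15, 2, 43]
  43 > parent -44 at index 4, swap → [40, 25, 29, 3, 43, -6, -36, -15, 2, -44]
  43 > parent 25 at index 1, swap → [40, 43, 29, 3, 25, -6, -36, -15, 2, -44]
  43 > parent 40 at index 0, swap → [43, 40, 29, 3, 25, -6, -36, -15, 2, -44]
insert 55:
  append 55 at index 10 → [43, 40, 29, 3, 25, -6, -36, -15, 2, -44, 55]
  55 > parent 25 at index 4, swap → [43, 40, 29, 3, 55, -6, -36, -15, 2, -44, 25]
  55 > parent 40 at index 1, swap → [43, 55, 29, 3, 40, -6, -36, -15, 2, -44, 25]
  55 > parent 43 at index 0, swap → [55, 43, 29, 3, 40, -6, -36, -15, 2, -44, 25]
extract-max → returns 55:
  remove root 55; move last element 25 to root → [25, 43, 29, 3, 40, -6, -36, -15, 2, -44]
  25 vs larger child 43 at index 1, swap → [43, 25, 29, 3, 40, -6, -36, -15, 2, -44]
  25 vs larger child 40 at index 4, swap → [43, 40, 29, 3, 25, -6, -36, -15, 2, -44]
insert -7:
  append -7 at index 10 → [43, 40, 29, 3, 25, -6, -36, -15, 2, -44, -7] (no swap needed)
insert -41:
  append -41 at index 11 → [43, 40, 29, 3, 25, -6, -36, -15, 2, -44, -7, -41] (no swap needed)
insert -29:
  append -29 at index 12 → [43, 40, 29, 3, 25, -6, -36, -15, 2, -44, -7, -41, -29] (no swap needed)
extract-max → returns 43:
  remove root 43; move last element -29 to root → [-29, 40, 29, 3, 25, -6, -36, -15, 2, -44, -7, -41]
  -29 vs larger child 40 at index 1, swap → [40, -29, 29, 3, 25, -6, -36, -15, 2, -44, -7, -41]
  -29 vs larger child 25 at index 4, swap → [40, 25, 29, 3, -29, -6, -36, -15, 2, -44, -7, -41]
  -29 vs larger child -7 at index 10, swap → [40, 25, 29, 3, -7, -6, -36, -15, 2, -44, -29, -41]
insert 59:
  append 59 at index 12 → [40, 25, 29, 3, -7, -6, -36, -15, 2, -44, -29, -41, 59]
  59 > parent -6 at index 5, swap → [40, 25, 29, 3, -7, 59, -36, -15, 2, -44, -29, -41, -6]
  59 > parent 29 at index 2, swap → [40, 25, 59, 3, -7, 29, -36, -15, 2, -44, -29, -41, -6]
  59 > parent 40 at index 0, swap → [59, 25, 40, 3, -7, 29, -36, -15, 2, -44, -29, -41, -6]

[59, 25, 40, 3, -7, 29, -36, -15, 2, -44, -29, -41, -6]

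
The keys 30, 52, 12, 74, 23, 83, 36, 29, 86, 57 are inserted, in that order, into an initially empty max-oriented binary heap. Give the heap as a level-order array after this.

[86, 83, 74, 52, 57, 12, 36, 29, 30, 23]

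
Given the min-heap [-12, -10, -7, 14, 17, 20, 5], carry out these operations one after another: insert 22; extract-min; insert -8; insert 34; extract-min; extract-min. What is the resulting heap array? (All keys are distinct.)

[-7, 14, 5, 22, 17, 20, 34]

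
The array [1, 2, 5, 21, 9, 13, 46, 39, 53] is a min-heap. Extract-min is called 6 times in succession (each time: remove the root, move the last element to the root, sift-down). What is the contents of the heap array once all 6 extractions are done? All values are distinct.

extract-min #1 returns 1:
  remove root 1; move last element 53 to root → [53, 2, 5, 21, 9, 13, 46, 39]
  53 vs smaller child 2 at index 1, swap → [2, 53, 5, 21, 9, 13, 46, 39]
  53 vs smaller child 9 at index 4, swap → [2, 9, 5, 21, 53, 13, 46, 39]
extract-min #2 returns 2:
  remove root 2; move last element 39 to root → [39, 9, 5, 21, 53, 13, 46]
  39 vs smaller child 5 at index 2, swap → [5, 9, 39, 21, 53, 13, 46]
  39 vs smaller child 13 at index 5, swap → [5, 9, 13, 21, 53, 39, 46]
extract-min #3 returns 5:
  remove root 5; move last element 46 to root → [46, 9, 13, 21, 53, 39]
  46 vs smaller child 9 at index 1, swap → [9, 46, 13, 21, 53, 39]
  46 vs smaller child 21 at index 3, swap → [9, 21, 13, 46, 53, 39]
extract-min #4 returns 9:
  remove root 9; move last element 39 to root → [39, 21, 13, 46, 53]
  39 vs smaller child 13 at index 2, swap → [13, 21, 39, 46, 53]
extract-min #5 returns 13:
  remove root 13; move last element 53 to root → [53, 21, 39, 46]
  53 vs smaller child 21 at index 1, swap → [21, 53, 39, 46]
  53 vs only child 46 at index 3, swap → [21, 46, 39, 53]
extract-min #6 returns 21:
  remove root 21; move last element 53 to root → [53, 46, 39]
  53 vs smaller child 39 at index 2, swap → [39, 46, 53]

[39, 46, 53]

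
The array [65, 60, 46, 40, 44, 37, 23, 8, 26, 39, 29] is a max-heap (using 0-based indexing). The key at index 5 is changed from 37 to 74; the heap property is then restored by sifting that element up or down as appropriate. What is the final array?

set index 5 from 37 to 74 → [65, 60, 46, 40, 44, 74, 23, 8, 26, 39, 29]
74 > parent 46 at index 2, swap → [65, 60, 74, 40, 44, 46, 23, 8, 26, 39, 29]
74 > parent 65 at index 0, swap → [74, 60, 65, 40, 44, 46, 23, 8, 26, 39, 29]

[74, 60, 65, 40, 44, 46, 23, 8, 26, 39, 29]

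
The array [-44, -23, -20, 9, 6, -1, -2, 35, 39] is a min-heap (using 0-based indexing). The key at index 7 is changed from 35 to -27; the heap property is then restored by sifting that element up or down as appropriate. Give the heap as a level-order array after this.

[-44, -27, -20, -23, 6, -1, -2, 9, 39]

set index 7 from 35 to -27 → [-44, -23, -20, 9, 6, -1, -2, -27, 39]
-27 < parent 9 at index 3, swap → [-44, -23, -20, -27, 6, -1, -2, 9, 39]
-27 < parent -23 at index 1, swap → [-44, -27, -20, -23, 6, -1, -2, 9, 39]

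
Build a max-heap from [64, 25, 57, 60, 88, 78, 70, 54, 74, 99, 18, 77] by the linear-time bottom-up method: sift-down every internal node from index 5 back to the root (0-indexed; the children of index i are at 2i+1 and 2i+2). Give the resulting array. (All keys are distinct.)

sift down from index 5: already satisfies heap property
sift down from index 4:
  88 vs larger child 99 at index 9, swap → [64, 25, 57, 60, 99, 78, 70, 54, 74, 88, 18, 77]
sift down from index 3:
  60 vs larger child 74 at index 8, swap → [64, 25, 57, 74, 99, 78, 70, 54, 60, 88, 18, 77]
sift down from index 2:
  57 vs larger child 78 at index 5, swap → [64, 25, 78, 74, 99, 57, 70, 54, 60, 88, 18, 77]
  57 vs only child 77 at index 11, swap → [64, 25, 78, 74, 99, 77, 70, 54, 60, 88, 18, 57]
sift down from index 1:
  25 vs larger child 99 at index 4, swap → [64, 99, 78, 74, 25, 77, 70, 54, 60, 88, 18, 57]
  25 vs larger child 88 at index 9, swap → [64, 99, 78, 74, 88, 77, 70, 54, 60, 25, 18, 57]
sift down from index 0:
  64 vs larger child 99 at index 1, swap → [99, 64, 78, 74, 88, 77, 70, 54, 60, 25, 18, 57]
  64 vs larger child 88 at index 4, swap → [99, 88, 78, 74, 64, 77, 70, 54, 60, 25, 18, 57]

[99, 88, 78, 74, 64, 77, 70, 54, 60, 25, 18, 57]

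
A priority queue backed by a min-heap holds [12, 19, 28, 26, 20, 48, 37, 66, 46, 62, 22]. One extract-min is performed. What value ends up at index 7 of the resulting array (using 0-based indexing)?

66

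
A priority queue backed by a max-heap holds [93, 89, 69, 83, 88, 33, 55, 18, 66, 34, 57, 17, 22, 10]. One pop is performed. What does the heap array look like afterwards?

[89, 88, 69, 83, 57, 33, 55, 18, 66, 34, 10, 17, 22]

remove root 93; move last element 10 to root → [10, 89, 69, 83, 88, 33, 55, 18, 66, 34, 57, 17, 22]
10 vs larger child 89 at index 1, swap → [89, 10, 69, 83, 88, 33, 55, 18, 66, 34, 57, 17, 22]
10 vs larger child 88 at index 4, swap → [89, 88, 69, 83, 10, 33, 55, 18, 66, 34, 57, 17, 22]
10 vs larger child 57 at index 10, swap → [89, 88, 69, 83, 57, 33, 55, 18, 66, 34, 10, 17, 22]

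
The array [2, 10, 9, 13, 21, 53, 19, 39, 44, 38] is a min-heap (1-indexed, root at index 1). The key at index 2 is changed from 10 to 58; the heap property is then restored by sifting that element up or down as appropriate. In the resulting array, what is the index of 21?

5

set index 2 from 10 to 58 → [2, 58, 9, 13, 21, 53, 19, 39, 44, 38]
58 vs smaller child 13 at index 4, swap → [2, 13, 9, 58, 21, 53, 19, 39, 44, 38]
58 vs smaller child 39 at index 8, swap → [2, 13, 9, 39, 21, 53, 19, 58, 44, 38]
resulting array: [2, 13, 9, 39, 21, 53, 19, 58, 44, 38]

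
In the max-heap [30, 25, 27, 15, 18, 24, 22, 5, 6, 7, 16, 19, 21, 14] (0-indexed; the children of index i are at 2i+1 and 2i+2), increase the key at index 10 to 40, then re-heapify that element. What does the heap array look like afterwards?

[40, 30, 27, 15, 25, 24, 22, 5, 6, 7, 18, 19, 21, 14]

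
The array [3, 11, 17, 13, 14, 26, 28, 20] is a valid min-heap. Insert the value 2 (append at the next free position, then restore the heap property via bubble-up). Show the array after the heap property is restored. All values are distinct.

[2, 3, 17, 11, 14, 26, 28, 20, 13]

append 2 at index 8 → [3, 11, 17, 13, 14, 26, 28, 20, 2]
2 < parent 13 at index 3, swap → [3, 11, 17, 2, 14, 26, 28, 20, 13]
2 < parent 11 at index 1, swap → [3, 2, 17, 11, 14, 26, 28, 20, 13]
2 < parent 3 at index 0, swap → [2, 3, 17, 11, 14, 26, 28, 20, 13]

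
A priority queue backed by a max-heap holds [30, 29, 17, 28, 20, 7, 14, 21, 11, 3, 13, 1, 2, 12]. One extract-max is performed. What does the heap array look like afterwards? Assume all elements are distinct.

[29, 28, 17, 21, 20, 7, 14, 12, 11, 3, 13, 1, 2]

remove root 30; move last element 12 to root → [12, 29, 17, 28, 20, 7, 14, 21, 11, 3, 13, 1, 2]
12 vs larger child 29 at index 1, swap → [29, 12, 17, 28, 20, 7, 14, 21, 11, 3, 13, 1, 2]
12 vs larger child 28 at index 3, swap → [29, 28, 17, 12, 20, 7, 14, 21, 11, 3, 13, 1, 2]
12 vs larger child 21 at index 7, swap → [29, 28, 17, 21, 20, 7, 14, 12, 11, 3, 13, 1, 2]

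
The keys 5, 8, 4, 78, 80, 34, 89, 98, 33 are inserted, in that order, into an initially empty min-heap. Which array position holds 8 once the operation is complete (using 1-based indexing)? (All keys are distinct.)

2

Insert 5:
  append 5 at index 1 → [5] (no swap needed)
Insert 8:
  append 8 at index 2 → [5, 8] (no swap needed)
Insert 4:
  append 4 at index 3 → [5, 8, 4]
  4 < parent 5 at index 1, swap → [4, 8, 5]
Insert 78:
  append 78 at index 4 → [4, 8, 5, 78] (no swap needed)
Insert 80:
  append 80 at index 5 → [4, 8, 5, 78, 80] (no swap needed)
Insert 34:
  append 34 at index 6 → [4, 8, 5, 78, 80, 34] (no swap needed)
Insert 89:
  append 89 at index 7 → [4, 8, 5, 78, 80, 34, 89] (no swap needed)
Insert 98:
  append 98 at index 8 → [4, 8, 5, 78, 80, 34, 89, 98] (no swap needed)
Insert 33:
  append 33 at index 9 → [4, 8, 5, 78, 80, 34, 89, 98, 33]
  33 < parent 78 at index 4, swap → [4, 8, 5, 33, 80, 34, 89, 98, 78]
resulting array: [4, 8, 5, 33, 80, 34, 89, 98, 78]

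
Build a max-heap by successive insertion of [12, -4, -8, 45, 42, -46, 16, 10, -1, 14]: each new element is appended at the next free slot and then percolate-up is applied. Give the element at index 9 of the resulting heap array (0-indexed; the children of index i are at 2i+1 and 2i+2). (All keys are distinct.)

Insert 12:
  append 12 at index 0 → [12] (no swap needed)
Insert -4:
  append -4 at index 1 → [12, -4] (no swap needed)
Insert -8:
  append -8 at index 2 → [12, -4, -8] (no swap needed)
Insert 45:
  append 45 at index 3 → [12, -4, -8, 45]
  45 > parent -4 at index 1, swap → [12, 45, -8, -4]
  45 > parent 12 at index 0, swap → [45, 12, -8, -4]
Insert 42:
  append 42 at index 4 → [45, 12, -8, -4, 42]
  42 > parent 12 at index 1, swap → [45, 42, -8, -4, 12]
Insert -46:
  append -46 at index 5 → [45, 42, -8, -4, 12, -46] (no swap needed)
Insert 16:
  append 16 at index 6 → [45, 42, -8, -4, 12, -46, 16]
  16 > parent -8 at index 2, swap → [45, 42, 16, -4, 12, -46, -8]
Insert 10:
  append 10 at index 7 → [45, 42, 16, -4, 12, -46, -8, 10]
  10 > parent -4 at index 3, swap → [45, 42, 16, 10, 12, -46, -8, -4]
Insert -1:
  append -1 at index 8 → [45, 42, 16, 10, 12, -46, -8, -4, -1] (no swap needed)
Insert 14:
  append 14 at index 9 → [45, 42, 16, 10, 12, -46, -8, -4, -1, 14]
  14 > parent 12 at index 4, swap → [45, 42, 16, 10, 14, -46, -8, -4, -1, 12]
resulting array: [45, 42, 16, 10, 14, -46, -8, -4, -1, 12]

12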